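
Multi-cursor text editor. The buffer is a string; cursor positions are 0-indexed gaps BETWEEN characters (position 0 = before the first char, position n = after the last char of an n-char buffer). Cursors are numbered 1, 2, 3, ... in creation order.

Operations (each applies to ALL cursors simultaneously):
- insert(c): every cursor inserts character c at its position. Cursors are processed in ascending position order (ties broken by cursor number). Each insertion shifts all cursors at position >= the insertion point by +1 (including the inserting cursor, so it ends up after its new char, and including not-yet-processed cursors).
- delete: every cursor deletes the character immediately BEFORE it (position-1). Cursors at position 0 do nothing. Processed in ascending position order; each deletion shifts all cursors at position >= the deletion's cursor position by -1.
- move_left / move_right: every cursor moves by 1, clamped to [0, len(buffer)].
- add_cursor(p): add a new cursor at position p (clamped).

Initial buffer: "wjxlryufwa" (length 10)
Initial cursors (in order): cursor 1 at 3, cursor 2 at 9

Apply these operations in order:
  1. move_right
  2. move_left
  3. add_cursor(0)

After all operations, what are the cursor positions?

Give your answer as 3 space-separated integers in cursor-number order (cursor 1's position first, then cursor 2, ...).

After op 1 (move_right): buffer="wjxlryufwa" (len 10), cursors c1@4 c2@10, authorship ..........
After op 2 (move_left): buffer="wjxlryufwa" (len 10), cursors c1@3 c2@9, authorship ..........
After op 3 (add_cursor(0)): buffer="wjxlryufwa" (len 10), cursors c3@0 c1@3 c2@9, authorship ..........

Answer: 3 9 0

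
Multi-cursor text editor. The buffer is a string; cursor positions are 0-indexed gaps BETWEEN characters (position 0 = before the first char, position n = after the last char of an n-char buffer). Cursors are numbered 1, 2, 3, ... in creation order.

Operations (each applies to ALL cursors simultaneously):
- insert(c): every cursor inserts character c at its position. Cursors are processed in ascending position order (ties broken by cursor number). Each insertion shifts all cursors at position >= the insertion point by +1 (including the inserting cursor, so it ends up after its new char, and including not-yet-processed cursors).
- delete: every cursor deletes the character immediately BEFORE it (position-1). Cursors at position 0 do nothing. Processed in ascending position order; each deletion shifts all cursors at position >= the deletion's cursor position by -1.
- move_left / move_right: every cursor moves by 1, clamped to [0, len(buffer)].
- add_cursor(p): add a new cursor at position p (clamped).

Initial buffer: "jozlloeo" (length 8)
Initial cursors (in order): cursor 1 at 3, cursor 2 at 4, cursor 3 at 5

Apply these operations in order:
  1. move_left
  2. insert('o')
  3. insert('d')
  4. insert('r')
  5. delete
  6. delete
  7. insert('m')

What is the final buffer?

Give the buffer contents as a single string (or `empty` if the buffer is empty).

After op 1 (move_left): buffer="jozlloeo" (len 8), cursors c1@2 c2@3 c3@4, authorship ........
After op 2 (insert('o')): buffer="joozololoeo" (len 11), cursors c1@3 c2@5 c3@7, authorship ..1.2.3....
After op 3 (insert('d')): buffer="joodzodlodloeo" (len 14), cursors c1@4 c2@7 c3@10, authorship ..11.22.33....
After op 4 (insert('r')): buffer="joodrzodrlodrloeo" (len 17), cursors c1@5 c2@9 c3@13, authorship ..111.222.333....
After op 5 (delete): buffer="joodzodlodloeo" (len 14), cursors c1@4 c2@7 c3@10, authorship ..11.22.33....
After op 6 (delete): buffer="joozololoeo" (len 11), cursors c1@3 c2@5 c3@7, authorship ..1.2.3....
After op 7 (insert('m')): buffer="joomzomlomloeo" (len 14), cursors c1@4 c2@7 c3@10, authorship ..11.22.33....

Answer: joomzomlomloeo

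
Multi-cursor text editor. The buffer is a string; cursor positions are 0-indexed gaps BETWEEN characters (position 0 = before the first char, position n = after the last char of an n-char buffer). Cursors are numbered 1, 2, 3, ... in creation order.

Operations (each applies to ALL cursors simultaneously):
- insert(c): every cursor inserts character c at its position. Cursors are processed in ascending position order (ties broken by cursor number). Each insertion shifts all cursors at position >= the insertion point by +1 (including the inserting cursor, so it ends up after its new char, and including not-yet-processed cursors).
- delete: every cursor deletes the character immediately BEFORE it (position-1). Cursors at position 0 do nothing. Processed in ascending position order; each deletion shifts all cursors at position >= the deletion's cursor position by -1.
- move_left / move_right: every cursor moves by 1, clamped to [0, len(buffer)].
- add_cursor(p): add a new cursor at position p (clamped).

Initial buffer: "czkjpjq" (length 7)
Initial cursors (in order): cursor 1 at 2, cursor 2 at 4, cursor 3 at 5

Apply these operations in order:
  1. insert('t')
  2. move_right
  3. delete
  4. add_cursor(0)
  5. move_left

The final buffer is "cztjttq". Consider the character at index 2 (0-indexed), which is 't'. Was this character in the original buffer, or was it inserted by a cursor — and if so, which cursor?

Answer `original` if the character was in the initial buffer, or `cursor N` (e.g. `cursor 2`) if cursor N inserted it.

After op 1 (insert('t')): buffer="cztkjtptjq" (len 10), cursors c1@3 c2@6 c3@8, authorship ..1..2.3..
After op 2 (move_right): buffer="cztkjtptjq" (len 10), cursors c1@4 c2@7 c3@9, authorship ..1..2.3..
After op 3 (delete): buffer="cztjttq" (len 7), cursors c1@3 c2@5 c3@6, authorship ..1.23.
After op 4 (add_cursor(0)): buffer="cztjttq" (len 7), cursors c4@0 c1@3 c2@5 c3@6, authorship ..1.23.
After op 5 (move_left): buffer="cztjttq" (len 7), cursors c4@0 c1@2 c2@4 c3@5, authorship ..1.23.
Authorship (.=original, N=cursor N): . . 1 . 2 3 .
Index 2: author = 1

Answer: cursor 1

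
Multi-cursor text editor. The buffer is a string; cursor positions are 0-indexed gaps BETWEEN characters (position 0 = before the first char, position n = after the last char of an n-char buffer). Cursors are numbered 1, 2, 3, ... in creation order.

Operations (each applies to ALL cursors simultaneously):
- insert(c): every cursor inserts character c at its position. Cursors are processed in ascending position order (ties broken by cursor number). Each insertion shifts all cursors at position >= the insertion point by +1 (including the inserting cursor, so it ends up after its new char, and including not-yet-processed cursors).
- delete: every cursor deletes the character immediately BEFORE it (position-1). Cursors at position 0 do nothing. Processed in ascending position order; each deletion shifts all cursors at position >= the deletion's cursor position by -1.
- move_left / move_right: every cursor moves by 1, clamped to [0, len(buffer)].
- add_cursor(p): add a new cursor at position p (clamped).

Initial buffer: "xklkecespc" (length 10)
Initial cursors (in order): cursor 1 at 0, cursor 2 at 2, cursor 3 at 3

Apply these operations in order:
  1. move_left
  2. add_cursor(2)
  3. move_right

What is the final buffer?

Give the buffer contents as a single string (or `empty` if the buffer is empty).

After op 1 (move_left): buffer="xklkecespc" (len 10), cursors c1@0 c2@1 c3@2, authorship ..........
After op 2 (add_cursor(2)): buffer="xklkecespc" (len 10), cursors c1@0 c2@1 c3@2 c4@2, authorship ..........
After op 3 (move_right): buffer="xklkecespc" (len 10), cursors c1@1 c2@2 c3@3 c4@3, authorship ..........

Answer: xklkecespc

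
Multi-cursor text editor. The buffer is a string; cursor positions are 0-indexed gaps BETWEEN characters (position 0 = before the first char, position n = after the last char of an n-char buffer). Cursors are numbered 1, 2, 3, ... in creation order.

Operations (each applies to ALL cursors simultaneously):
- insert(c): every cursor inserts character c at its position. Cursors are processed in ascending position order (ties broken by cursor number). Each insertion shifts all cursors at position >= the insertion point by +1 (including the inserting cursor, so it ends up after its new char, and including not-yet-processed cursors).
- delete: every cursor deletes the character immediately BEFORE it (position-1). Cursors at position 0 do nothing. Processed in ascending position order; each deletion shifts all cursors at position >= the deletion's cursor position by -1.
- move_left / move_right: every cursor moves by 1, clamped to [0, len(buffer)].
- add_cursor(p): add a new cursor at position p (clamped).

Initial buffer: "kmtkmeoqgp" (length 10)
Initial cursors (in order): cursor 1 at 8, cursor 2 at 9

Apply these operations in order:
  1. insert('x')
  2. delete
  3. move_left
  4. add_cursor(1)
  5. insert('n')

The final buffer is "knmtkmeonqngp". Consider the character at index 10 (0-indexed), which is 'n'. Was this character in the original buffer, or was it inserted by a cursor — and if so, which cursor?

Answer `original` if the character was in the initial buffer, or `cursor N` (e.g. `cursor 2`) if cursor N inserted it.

After op 1 (insert('x')): buffer="kmtkmeoqxgxp" (len 12), cursors c1@9 c2@11, authorship ........1.2.
After op 2 (delete): buffer="kmtkmeoqgp" (len 10), cursors c1@8 c2@9, authorship ..........
After op 3 (move_left): buffer="kmtkmeoqgp" (len 10), cursors c1@7 c2@8, authorship ..........
After op 4 (add_cursor(1)): buffer="kmtkmeoqgp" (len 10), cursors c3@1 c1@7 c2@8, authorship ..........
After op 5 (insert('n')): buffer="knmtkmeonqngp" (len 13), cursors c3@2 c1@9 c2@11, authorship .3......1.2..
Authorship (.=original, N=cursor N): . 3 . . . . . . 1 . 2 . .
Index 10: author = 2

Answer: cursor 2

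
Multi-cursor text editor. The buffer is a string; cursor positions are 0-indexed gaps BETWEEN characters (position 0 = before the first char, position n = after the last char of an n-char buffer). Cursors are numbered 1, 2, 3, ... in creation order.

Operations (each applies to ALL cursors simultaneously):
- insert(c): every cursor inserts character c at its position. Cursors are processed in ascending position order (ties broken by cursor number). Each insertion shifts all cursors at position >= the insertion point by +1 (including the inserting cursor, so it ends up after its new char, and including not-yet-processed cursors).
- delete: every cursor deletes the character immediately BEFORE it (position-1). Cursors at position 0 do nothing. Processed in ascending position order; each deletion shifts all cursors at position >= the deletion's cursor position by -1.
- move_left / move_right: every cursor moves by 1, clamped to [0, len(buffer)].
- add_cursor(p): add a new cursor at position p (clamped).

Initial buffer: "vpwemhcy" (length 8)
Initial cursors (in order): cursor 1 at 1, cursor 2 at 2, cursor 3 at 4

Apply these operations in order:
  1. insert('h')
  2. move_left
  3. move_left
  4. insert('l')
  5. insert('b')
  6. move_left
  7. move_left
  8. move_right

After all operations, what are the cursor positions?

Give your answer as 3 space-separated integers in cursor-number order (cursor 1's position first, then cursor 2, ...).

Answer: 1 5 10

Derivation:
After op 1 (insert('h')): buffer="vhphwehmhcy" (len 11), cursors c1@2 c2@4 c3@7, authorship .1.2..3....
After op 2 (move_left): buffer="vhphwehmhcy" (len 11), cursors c1@1 c2@3 c3@6, authorship .1.2..3....
After op 3 (move_left): buffer="vhphwehmhcy" (len 11), cursors c1@0 c2@2 c3@5, authorship .1.2..3....
After op 4 (insert('l')): buffer="lvhlphwlehmhcy" (len 14), cursors c1@1 c2@4 c3@8, authorship 1.12.2.3.3....
After op 5 (insert('b')): buffer="lbvhlbphwlbehmhcy" (len 17), cursors c1@2 c2@6 c3@11, authorship 11.122.2.33.3....
After op 6 (move_left): buffer="lbvhlbphwlbehmhcy" (len 17), cursors c1@1 c2@5 c3@10, authorship 11.122.2.33.3....
After op 7 (move_left): buffer="lbvhlbphwlbehmhcy" (len 17), cursors c1@0 c2@4 c3@9, authorship 11.122.2.33.3....
After op 8 (move_right): buffer="lbvhlbphwlbehmhcy" (len 17), cursors c1@1 c2@5 c3@10, authorship 11.122.2.33.3....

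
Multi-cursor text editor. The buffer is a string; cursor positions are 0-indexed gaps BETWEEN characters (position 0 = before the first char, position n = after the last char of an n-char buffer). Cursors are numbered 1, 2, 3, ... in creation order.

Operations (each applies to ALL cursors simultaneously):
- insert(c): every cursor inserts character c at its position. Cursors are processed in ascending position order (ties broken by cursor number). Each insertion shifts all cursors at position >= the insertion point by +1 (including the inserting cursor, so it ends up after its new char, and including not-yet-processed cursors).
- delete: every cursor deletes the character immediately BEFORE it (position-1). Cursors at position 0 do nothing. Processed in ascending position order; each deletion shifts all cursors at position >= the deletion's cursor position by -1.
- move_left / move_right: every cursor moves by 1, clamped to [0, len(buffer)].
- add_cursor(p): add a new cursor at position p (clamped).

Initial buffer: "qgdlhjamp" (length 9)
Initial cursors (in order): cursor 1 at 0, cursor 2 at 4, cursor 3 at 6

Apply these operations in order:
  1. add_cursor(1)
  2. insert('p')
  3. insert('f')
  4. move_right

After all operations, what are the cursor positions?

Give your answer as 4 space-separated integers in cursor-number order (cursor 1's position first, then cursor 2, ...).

After op 1 (add_cursor(1)): buffer="qgdlhjamp" (len 9), cursors c1@0 c4@1 c2@4 c3@6, authorship .........
After op 2 (insert('p')): buffer="pqpgdlphjpamp" (len 13), cursors c1@1 c4@3 c2@7 c3@10, authorship 1.4...2..3...
After op 3 (insert('f')): buffer="pfqpfgdlpfhjpfamp" (len 17), cursors c1@2 c4@5 c2@10 c3@14, authorship 11.44...22..33...
After op 4 (move_right): buffer="pfqpfgdlpfhjpfamp" (len 17), cursors c1@3 c4@6 c2@11 c3@15, authorship 11.44...22..33...

Answer: 3 11 15 6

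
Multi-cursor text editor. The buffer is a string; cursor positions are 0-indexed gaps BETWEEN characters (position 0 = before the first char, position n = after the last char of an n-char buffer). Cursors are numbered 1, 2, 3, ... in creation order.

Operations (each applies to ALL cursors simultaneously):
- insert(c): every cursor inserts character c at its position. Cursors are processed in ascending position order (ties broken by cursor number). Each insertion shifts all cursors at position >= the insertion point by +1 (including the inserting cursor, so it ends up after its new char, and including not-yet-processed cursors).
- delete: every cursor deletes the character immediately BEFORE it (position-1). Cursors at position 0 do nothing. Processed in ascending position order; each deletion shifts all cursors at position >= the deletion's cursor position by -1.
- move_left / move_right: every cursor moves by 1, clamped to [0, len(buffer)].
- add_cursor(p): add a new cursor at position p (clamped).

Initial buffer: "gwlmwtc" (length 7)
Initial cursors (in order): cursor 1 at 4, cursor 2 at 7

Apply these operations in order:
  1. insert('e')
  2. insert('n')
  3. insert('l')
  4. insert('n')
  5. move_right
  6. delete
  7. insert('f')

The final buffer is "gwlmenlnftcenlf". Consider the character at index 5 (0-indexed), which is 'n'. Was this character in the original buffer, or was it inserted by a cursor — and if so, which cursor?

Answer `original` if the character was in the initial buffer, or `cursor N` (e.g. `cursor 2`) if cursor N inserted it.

After op 1 (insert('e')): buffer="gwlmewtce" (len 9), cursors c1@5 c2@9, authorship ....1...2
After op 2 (insert('n')): buffer="gwlmenwtcen" (len 11), cursors c1@6 c2@11, authorship ....11...22
After op 3 (insert('l')): buffer="gwlmenlwtcenl" (len 13), cursors c1@7 c2@13, authorship ....111...222
After op 4 (insert('n')): buffer="gwlmenlnwtcenln" (len 15), cursors c1@8 c2@15, authorship ....1111...2222
After op 5 (move_right): buffer="gwlmenlnwtcenln" (len 15), cursors c1@9 c2@15, authorship ....1111...2222
After op 6 (delete): buffer="gwlmenlntcenl" (len 13), cursors c1@8 c2@13, authorship ....1111..222
After op 7 (insert('f')): buffer="gwlmenlnftcenlf" (len 15), cursors c1@9 c2@15, authorship ....11111..2222
Authorship (.=original, N=cursor N): . . . . 1 1 1 1 1 . . 2 2 2 2
Index 5: author = 1

Answer: cursor 1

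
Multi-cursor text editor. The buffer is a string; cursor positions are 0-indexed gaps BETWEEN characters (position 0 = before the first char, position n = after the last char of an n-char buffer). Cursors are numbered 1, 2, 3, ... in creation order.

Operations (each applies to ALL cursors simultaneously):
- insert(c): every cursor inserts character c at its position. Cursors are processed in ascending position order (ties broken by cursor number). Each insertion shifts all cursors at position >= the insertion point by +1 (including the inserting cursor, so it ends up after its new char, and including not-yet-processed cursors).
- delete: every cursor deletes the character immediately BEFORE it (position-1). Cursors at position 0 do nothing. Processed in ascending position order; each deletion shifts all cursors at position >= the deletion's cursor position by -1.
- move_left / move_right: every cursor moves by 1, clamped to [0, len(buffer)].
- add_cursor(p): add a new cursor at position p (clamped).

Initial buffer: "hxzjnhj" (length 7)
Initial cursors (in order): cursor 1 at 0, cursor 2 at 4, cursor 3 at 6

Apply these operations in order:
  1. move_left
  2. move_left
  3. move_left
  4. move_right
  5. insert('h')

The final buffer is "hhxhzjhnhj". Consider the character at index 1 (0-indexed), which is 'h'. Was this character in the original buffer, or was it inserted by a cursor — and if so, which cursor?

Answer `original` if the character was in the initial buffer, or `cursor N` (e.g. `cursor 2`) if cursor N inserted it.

After op 1 (move_left): buffer="hxzjnhj" (len 7), cursors c1@0 c2@3 c3@5, authorship .......
After op 2 (move_left): buffer="hxzjnhj" (len 7), cursors c1@0 c2@2 c3@4, authorship .......
After op 3 (move_left): buffer="hxzjnhj" (len 7), cursors c1@0 c2@1 c3@3, authorship .......
After op 4 (move_right): buffer="hxzjnhj" (len 7), cursors c1@1 c2@2 c3@4, authorship .......
After op 5 (insert('h')): buffer="hhxhzjhnhj" (len 10), cursors c1@2 c2@4 c3@7, authorship .1.2..3...
Authorship (.=original, N=cursor N): . 1 . 2 . . 3 . . .
Index 1: author = 1

Answer: cursor 1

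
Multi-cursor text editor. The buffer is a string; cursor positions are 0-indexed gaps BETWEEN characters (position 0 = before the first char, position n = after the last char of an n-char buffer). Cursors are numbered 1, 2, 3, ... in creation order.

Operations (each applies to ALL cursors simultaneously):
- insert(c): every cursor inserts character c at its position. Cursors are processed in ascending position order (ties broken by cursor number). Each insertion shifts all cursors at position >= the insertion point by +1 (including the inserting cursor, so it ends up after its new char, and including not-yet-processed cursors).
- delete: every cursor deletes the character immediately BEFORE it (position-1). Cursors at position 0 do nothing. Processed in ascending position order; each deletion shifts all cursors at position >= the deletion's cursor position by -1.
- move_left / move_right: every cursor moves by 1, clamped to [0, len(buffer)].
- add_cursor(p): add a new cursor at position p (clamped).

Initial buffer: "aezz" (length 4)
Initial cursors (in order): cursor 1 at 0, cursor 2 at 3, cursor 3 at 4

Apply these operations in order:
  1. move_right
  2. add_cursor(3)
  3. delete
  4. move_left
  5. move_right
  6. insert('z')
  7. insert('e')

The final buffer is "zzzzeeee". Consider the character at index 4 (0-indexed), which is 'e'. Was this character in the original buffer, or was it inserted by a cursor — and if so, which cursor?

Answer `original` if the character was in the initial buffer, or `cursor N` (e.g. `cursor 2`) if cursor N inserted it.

Answer: cursor 1

Derivation:
After op 1 (move_right): buffer="aezz" (len 4), cursors c1@1 c2@4 c3@4, authorship ....
After op 2 (add_cursor(3)): buffer="aezz" (len 4), cursors c1@1 c4@3 c2@4 c3@4, authorship ....
After op 3 (delete): buffer="" (len 0), cursors c1@0 c2@0 c3@0 c4@0, authorship 
After op 4 (move_left): buffer="" (len 0), cursors c1@0 c2@0 c3@0 c4@0, authorship 
After op 5 (move_right): buffer="" (len 0), cursors c1@0 c2@0 c3@0 c4@0, authorship 
After op 6 (insert('z')): buffer="zzzz" (len 4), cursors c1@4 c2@4 c3@4 c4@4, authorship 1234
After op 7 (insert('e')): buffer="zzzzeeee" (len 8), cursors c1@8 c2@8 c3@8 c4@8, authorship 12341234
Authorship (.=original, N=cursor N): 1 2 3 4 1 2 3 4
Index 4: author = 1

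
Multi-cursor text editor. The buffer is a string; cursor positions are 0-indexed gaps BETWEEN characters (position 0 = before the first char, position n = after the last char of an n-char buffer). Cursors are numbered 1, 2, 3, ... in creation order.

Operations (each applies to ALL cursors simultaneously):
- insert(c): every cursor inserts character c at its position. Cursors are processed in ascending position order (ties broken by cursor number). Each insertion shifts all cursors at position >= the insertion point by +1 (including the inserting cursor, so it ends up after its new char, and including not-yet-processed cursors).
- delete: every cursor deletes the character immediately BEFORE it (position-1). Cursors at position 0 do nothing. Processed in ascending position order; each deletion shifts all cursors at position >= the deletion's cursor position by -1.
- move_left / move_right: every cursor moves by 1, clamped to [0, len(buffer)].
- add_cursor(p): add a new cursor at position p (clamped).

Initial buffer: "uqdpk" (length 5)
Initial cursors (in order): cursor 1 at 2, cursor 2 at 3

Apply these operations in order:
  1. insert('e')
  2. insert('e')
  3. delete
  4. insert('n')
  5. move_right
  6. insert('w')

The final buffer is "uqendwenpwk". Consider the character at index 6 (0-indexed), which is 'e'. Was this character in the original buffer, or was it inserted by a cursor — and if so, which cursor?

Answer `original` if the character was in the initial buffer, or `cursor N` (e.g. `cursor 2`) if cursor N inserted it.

Answer: cursor 2

Derivation:
After op 1 (insert('e')): buffer="uqedepk" (len 7), cursors c1@3 c2@5, authorship ..1.2..
After op 2 (insert('e')): buffer="uqeedeepk" (len 9), cursors c1@4 c2@7, authorship ..11.22..
After op 3 (delete): buffer="uqedepk" (len 7), cursors c1@3 c2@5, authorship ..1.2..
After op 4 (insert('n')): buffer="uqendenpk" (len 9), cursors c1@4 c2@7, authorship ..11.22..
After op 5 (move_right): buffer="uqendenpk" (len 9), cursors c1@5 c2@8, authorship ..11.22..
After op 6 (insert('w')): buffer="uqendwenpwk" (len 11), cursors c1@6 c2@10, authorship ..11.122.2.
Authorship (.=original, N=cursor N): . . 1 1 . 1 2 2 . 2 .
Index 6: author = 2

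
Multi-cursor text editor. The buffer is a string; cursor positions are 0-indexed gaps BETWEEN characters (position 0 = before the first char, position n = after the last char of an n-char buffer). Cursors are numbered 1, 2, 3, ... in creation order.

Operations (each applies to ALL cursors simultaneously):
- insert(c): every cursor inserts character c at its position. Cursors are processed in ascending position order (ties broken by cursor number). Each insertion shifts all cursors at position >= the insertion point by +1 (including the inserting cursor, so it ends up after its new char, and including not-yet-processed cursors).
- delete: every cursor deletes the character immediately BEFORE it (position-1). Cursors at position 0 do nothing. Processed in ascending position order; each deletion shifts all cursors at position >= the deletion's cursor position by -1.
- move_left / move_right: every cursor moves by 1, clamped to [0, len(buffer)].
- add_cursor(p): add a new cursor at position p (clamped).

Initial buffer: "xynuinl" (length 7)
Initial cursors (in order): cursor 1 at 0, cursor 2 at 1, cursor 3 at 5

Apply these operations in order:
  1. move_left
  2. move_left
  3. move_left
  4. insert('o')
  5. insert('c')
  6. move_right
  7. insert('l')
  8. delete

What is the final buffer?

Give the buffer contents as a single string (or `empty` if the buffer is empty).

After op 1 (move_left): buffer="xynuinl" (len 7), cursors c1@0 c2@0 c3@4, authorship .......
After op 2 (move_left): buffer="xynuinl" (len 7), cursors c1@0 c2@0 c3@3, authorship .......
After op 3 (move_left): buffer="xynuinl" (len 7), cursors c1@0 c2@0 c3@2, authorship .......
After op 4 (insert('o')): buffer="ooxyonuinl" (len 10), cursors c1@2 c2@2 c3@5, authorship 12..3.....
After op 5 (insert('c')): buffer="ooccxyocnuinl" (len 13), cursors c1@4 c2@4 c3@8, authorship 1212..33.....
After op 6 (move_right): buffer="ooccxyocnuinl" (len 13), cursors c1@5 c2@5 c3@9, authorship 1212..33.....
After op 7 (insert('l')): buffer="ooccxllyocnluinl" (len 16), cursors c1@7 c2@7 c3@12, authorship 1212.12.33.3....
After op 8 (delete): buffer="ooccxyocnuinl" (len 13), cursors c1@5 c2@5 c3@9, authorship 1212..33.....

Answer: ooccxyocnuinl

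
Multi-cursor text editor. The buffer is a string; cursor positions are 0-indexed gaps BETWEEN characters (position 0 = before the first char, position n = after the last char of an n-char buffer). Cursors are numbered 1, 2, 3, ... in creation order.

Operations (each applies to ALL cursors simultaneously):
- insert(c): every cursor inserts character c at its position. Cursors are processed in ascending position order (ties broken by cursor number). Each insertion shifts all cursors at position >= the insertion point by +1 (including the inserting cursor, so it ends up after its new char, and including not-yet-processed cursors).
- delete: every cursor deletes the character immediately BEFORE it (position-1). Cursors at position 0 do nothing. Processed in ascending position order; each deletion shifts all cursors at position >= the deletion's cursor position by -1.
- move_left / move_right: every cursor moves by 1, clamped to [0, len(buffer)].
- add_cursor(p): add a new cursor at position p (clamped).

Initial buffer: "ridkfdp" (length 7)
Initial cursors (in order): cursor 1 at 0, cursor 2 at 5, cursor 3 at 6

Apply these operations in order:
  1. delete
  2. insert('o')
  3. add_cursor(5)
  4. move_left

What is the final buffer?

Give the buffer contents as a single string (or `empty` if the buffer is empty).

Answer: oridkoop

Derivation:
After op 1 (delete): buffer="ridkp" (len 5), cursors c1@0 c2@4 c3@4, authorship .....
After op 2 (insert('o')): buffer="oridkoop" (len 8), cursors c1@1 c2@7 c3@7, authorship 1....23.
After op 3 (add_cursor(5)): buffer="oridkoop" (len 8), cursors c1@1 c4@5 c2@7 c3@7, authorship 1....23.
After op 4 (move_left): buffer="oridkoop" (len 8), cursors c1@0 c4@4 c2@6 c3@6, authorship 1....23.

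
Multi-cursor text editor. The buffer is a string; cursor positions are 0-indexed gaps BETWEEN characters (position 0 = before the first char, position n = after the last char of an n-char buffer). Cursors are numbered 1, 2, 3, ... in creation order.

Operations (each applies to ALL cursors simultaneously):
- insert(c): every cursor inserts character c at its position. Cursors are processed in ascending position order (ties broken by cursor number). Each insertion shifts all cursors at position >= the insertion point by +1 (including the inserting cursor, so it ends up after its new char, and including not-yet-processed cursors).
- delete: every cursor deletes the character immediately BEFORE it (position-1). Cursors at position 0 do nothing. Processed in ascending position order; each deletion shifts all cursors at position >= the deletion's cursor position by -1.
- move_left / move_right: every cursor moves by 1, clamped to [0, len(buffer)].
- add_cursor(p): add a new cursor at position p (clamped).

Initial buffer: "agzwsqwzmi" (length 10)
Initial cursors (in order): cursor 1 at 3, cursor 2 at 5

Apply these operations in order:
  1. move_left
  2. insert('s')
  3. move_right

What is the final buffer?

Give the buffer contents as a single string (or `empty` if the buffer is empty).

After op 1 (move_left): buffer="agzwsqwzmi" (len 10), cursors c1@2 c2@4, authorship ..........
After op 2 (insert('s')): buffer="agszwssqwzmi" (len 12), cursors c1@3 c2@6, authorship ..1..2......
After op 3 (move_right): buffer="agszwssqwzmi" (len 12), cursors c1@4 c2@7, authorship ..1..2......

Answer: agszwssqwzmi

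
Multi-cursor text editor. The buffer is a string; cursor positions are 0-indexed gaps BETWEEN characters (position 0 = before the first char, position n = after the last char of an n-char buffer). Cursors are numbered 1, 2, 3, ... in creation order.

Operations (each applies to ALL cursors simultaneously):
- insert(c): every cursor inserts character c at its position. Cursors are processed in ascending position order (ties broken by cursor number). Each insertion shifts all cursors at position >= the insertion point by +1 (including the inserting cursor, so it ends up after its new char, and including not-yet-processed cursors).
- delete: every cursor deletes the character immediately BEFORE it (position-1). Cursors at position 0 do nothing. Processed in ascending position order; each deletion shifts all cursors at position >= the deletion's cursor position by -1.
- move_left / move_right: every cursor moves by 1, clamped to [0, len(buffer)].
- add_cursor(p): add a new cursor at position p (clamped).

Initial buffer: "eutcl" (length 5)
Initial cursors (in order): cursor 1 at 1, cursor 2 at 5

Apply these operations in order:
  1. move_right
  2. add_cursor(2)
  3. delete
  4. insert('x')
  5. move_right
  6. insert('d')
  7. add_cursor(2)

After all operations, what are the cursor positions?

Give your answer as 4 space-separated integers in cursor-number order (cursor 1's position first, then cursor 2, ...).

Answer: 5 8 5 2

Derivation:
After op 1 (move_right): buffer="eutcl" (len 5), cursors c1@2 c2@5, authorship .....
After op 2 (add_cursor(2)): buffer="eutcl" (len 5), cursors c1@2 c3@2 c2@5, authorship .....
After op 3 (delete): buffer="tc" (len 2), cursors c1@0 c3@0 c2@2, authorship ..
After op 4 (insert('x')): buffer="xxtcx" (len 5), cursors c1@2 c3@2 c2@5, authorship 13..2
After op 5 (move_right): buffer="xxtcx" (len 5), cursors c1@3 c3@3 c2@5, authorship 13..2
After op 6 (insert('d')): buffer="xxtddcxd" (len 8), cursors c1@5 c3@5 c2@8, authorship 13.13.22
After op 7 (add_cursor(2)): buffer="xxtddcxd" (len 8), cursors c4@2 c1@5 c3@5 c2@8, authorship 13.13.22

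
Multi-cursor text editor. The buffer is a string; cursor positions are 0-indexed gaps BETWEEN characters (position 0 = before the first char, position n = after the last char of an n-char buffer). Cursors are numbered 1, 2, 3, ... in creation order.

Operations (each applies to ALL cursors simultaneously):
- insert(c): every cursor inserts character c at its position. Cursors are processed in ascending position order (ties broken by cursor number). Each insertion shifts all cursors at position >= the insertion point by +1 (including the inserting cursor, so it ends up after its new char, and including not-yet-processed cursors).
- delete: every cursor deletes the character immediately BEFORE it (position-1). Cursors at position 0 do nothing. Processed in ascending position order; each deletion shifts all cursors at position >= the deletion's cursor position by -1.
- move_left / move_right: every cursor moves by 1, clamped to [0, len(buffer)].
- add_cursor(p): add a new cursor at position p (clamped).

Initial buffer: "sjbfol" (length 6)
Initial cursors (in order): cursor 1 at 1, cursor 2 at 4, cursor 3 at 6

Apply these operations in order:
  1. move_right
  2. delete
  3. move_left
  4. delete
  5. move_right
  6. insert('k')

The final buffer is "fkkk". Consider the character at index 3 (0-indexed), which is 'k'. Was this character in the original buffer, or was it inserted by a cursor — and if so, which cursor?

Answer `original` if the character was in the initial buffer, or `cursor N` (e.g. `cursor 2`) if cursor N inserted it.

After op 1 (move_right): buffer="sjbfol" (len 6), cursors c1@2 c2@5 c3@6, authorship ......
After op 2 (delete): buffer="sbf" (len 3), cursors c1@1 c2@3 c3@3, authorship ...
After op 3 (move_left): buffer="sbf" (len 3), cursors c1@0 c2@2 c3@2, authorship ...
After op 4 (delete): buffer="f" (len 1), cursors c1@0 c2@0 c3@0, authorship .
After op 5 (move_right): buffer="f" (len 1), cursors c1@1 c2@1 c3@1, authorship .
After op 6 (insert('k')): buffer="fkkk" (len 4), cursors c1@4 c2@4 c3@4, authorship .123
Authorship (.=original, N=cursor N): . 1 2 3
Index 3: author = 3

Answer: cursor 3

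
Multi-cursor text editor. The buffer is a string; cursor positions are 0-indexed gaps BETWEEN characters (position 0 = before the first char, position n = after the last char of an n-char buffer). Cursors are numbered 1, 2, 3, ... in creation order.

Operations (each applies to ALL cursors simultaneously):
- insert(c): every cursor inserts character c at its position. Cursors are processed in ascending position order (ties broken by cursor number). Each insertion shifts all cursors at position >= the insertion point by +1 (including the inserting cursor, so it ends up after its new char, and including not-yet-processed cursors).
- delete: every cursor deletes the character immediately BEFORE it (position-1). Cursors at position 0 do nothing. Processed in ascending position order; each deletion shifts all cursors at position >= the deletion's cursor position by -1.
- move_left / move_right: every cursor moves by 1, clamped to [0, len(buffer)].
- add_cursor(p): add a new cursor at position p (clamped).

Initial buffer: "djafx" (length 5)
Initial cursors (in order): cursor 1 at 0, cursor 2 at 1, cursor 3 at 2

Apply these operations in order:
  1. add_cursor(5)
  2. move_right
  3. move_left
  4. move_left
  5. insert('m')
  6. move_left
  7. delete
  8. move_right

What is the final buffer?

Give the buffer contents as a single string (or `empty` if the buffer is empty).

Answer: mmjmfx

Derivation:
After op 1 (add_cursor(5)): buffer="djafx" (len 5), cursors c1@0 c2@1 c3@2 c4@5, authorship .....
After op 2 (move_right): buffer="djafx" (len 5), cursors c1@1 c2@2 c3@3 c4@5, authorship .....
After op 3 (move_left): buffer="djafx" (len 5), cursors c1@0 c2@1 c3@2 c4@4, authorship .....
After op 4 (move_left): buffer="djafx" (len 5), cursors c1@0 c2@0 c3@1 c4@3, authorship .....
After op 5 (insert('m')): buffer="mmdmjamfx" (len 9), cursors c1@2 c2@2 c3@4 c4@7, authorship 12.3..4..
After op 6 (move_left): buffer="mmdmjamfx" (len 9), cursors c1@1 c2@1 c3@3 c4@6, authorship 12.3..4..
After op 7 (delete): buffer="mmjmfx" (len 6), cursors c1@0 c2@0 c3@1 c4@3, authorship 23.4..
After op 8 (move_right): buffer="mmjmfx" (len 6), cursors c1@1 c2@1 c3@2 c4@4, authorship 23.4..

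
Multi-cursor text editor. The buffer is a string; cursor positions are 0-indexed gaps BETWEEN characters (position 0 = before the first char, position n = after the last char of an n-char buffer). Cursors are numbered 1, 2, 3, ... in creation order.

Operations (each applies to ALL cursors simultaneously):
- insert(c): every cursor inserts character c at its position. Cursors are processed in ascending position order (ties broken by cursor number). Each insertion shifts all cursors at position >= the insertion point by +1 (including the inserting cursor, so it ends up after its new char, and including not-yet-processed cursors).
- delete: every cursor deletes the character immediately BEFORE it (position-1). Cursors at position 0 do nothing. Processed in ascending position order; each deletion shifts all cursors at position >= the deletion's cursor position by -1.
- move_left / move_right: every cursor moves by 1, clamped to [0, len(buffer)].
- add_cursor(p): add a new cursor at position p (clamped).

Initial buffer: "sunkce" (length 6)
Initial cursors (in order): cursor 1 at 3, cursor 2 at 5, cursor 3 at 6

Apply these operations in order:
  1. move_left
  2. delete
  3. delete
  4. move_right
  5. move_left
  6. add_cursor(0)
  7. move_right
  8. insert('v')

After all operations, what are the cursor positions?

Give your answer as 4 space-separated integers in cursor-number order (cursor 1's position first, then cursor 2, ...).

Answer: 5 5 5 5

Derivation:
After op 1 (move_left): buffer="sunkce" (len 6), cursors c1@2 c2@4 c3@5, authorship ......
After op 2 (delete): buffer="sne" (len 3), cursors c1@1 c2@2 c3@2, authorship ...
After op 3 (delete): buffer="e" (len 1), cursors c1@0 c2@0 c3@0, authorship .
After op 4 (move_right): buffer="e" (len 1), cursors c1@1 c2@1 c3@1, authorship .
After op 5 (move_left): buffer="e" (len 1), cursors c1@0 c2@0 c3@0, authorship .
After op 6 (add_cursor(0)): buffer="e" (len 1), cursors c1@0 c2@0 c3@0 c4@0, authorship .
After op 7 (move_right): buffer="e" (len 1), cursors c1@1 c2@1 c3@1 c4@1, authorship .
After op 8 (insert('v')): buffer="evvvv" (len 5), cursors c1@5 c2@5 c3@5 c4@5, authorship .1234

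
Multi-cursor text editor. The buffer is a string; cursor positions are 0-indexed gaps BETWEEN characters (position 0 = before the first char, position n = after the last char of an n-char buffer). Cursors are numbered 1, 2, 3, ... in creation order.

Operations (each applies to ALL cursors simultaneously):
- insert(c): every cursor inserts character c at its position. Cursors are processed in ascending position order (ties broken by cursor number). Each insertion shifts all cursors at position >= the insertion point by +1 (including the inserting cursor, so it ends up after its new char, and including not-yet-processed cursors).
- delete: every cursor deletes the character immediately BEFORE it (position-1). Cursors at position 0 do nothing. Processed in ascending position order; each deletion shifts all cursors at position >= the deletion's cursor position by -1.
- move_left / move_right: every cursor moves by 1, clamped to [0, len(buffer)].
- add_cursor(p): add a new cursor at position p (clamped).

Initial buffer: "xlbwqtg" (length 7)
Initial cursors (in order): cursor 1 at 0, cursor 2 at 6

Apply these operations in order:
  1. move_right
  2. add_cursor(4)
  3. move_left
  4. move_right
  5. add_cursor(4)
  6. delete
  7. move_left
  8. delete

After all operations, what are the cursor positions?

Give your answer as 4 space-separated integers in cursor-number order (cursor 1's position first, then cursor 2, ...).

After op 1 (move_right): buffer="xlbwqtg" (len 7), cursors c1@1 c2@7, authorship .......
After op 2 (add_cursor(4)): buffer="xlbwqtg" (len 7), cursors c1@1 c3@4 c2@7, authorship .......
After op 3 (move_left): buffer="xlbwqtg" (len 7), cursors c1@0 c3@3 c2@6, authorship .......
After op 4 (move_right): buffer="xlbwqtg" (len 7), cursors c1@1 c3@4 c2@7, authorship .......
After op 5 (add_cursor(4)): buffer="xlbwqtg" (len 7), cursors c1@1 c3@4 c4@4 c2@7, authorship .......
After op 6 (delete): buffer="lqt" (len 3), cursors c1@0 c3@1 c4@1 c2@3, authorship ...
After op 7 (move_left): buffer="lqt" (len 3), cursors c1@0 c3@0 c4@0 c2@2, authorship ...
After op 8 (delete): buffer="lt" (len 2), cursors c1@0 c3@0 c4@0 c2@1, authorship ..

Answer: 0 1 0 0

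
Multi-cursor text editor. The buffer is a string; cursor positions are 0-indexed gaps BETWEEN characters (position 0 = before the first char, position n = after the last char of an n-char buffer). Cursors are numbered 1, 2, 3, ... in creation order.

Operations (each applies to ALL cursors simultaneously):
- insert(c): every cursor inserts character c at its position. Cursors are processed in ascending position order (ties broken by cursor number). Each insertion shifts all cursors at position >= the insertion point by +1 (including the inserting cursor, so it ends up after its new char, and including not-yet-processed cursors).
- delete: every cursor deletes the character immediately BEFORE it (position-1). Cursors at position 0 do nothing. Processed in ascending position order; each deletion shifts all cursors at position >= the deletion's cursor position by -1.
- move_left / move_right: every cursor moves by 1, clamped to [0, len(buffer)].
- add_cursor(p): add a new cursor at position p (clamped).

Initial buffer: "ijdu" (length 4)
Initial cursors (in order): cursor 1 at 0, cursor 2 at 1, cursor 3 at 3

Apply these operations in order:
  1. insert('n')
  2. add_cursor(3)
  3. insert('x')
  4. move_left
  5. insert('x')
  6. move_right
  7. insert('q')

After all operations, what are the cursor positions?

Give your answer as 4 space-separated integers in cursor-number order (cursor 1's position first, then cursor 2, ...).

Answer: 4 12 18 12

Derivation:
After op 1 (insert('n')): buffer="ninjdnu" (len 7), cursors c1@1 c2@3 c3@6, authorship 1.2..3.
After op 2 (add_cursor(3)): buffer="ninjdnu" (len 7), cursors c1@1 c2@3 c4@3 c3@6, authorship 1.2..3.
After op 3 (insert('x')): buffer="nxinxxjdnxu" (len 11), cursors c1@2 c2@6 c4@6 c3@10, authorship 11.224..33.
After op 4 (move_left): buffer="nxinxxjdnxu" (len 11), cursors c1@1 c2@5 c4@5 c3@9, authorship 11.224..33.
After op 5 (insert('x')): buffer="nxxinxxxxjdnxxu" (len 15), cursors c1@2 c2@8 c4@8 c3@13, authorship 111.22244..333.
After op 6 (move_right): buffer="nxxinxxxxjdnxxu" (len 15), cursors c1@3 c2@9 c4@9 c3@14, authorship 111.22244..333.
After op 7 (insert('q')): buffer="nxxqinxxxxqqjdnxxqu" (len 19), cursors c1@4 c2@12 c4@12 c3@18, authorship 1111.2224424..3333.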